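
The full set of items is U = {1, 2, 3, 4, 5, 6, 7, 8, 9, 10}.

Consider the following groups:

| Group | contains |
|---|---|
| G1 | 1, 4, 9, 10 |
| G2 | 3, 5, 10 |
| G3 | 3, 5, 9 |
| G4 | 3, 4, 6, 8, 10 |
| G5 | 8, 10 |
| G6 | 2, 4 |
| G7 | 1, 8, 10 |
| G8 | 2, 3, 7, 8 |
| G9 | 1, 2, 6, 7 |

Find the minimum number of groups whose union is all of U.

3

G3, G4, and G9 cover everything between them: the union {1, 2, 3, 4, 5, 6, 7, 8, 9, 10} is all of U.
No 2 of the 9 groups cover everything (all 36 combinations miss at least one item), so 3 is optimal.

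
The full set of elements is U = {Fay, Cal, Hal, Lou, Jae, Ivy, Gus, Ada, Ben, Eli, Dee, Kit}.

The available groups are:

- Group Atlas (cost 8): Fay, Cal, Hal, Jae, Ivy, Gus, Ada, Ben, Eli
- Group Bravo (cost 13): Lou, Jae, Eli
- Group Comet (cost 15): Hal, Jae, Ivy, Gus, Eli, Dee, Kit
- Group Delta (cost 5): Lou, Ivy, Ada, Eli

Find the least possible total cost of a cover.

28

Atlas, Comet, Delta together cover every element (Atlas ∪ Comet ∪ Delta = {Fay, Cal, Hal, Lou, Jae, Ivy, Gus, Ada, Ben, Eli, Dee, Kit}); total cost 8 + 15 + 5 = 28.
No covering selection has total cost below 28.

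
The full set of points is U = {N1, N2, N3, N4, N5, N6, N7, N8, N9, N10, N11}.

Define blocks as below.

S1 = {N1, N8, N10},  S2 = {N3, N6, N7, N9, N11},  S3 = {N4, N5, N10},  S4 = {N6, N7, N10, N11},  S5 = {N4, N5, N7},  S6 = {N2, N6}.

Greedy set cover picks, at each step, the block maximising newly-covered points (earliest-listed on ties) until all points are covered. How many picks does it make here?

4

Greedy: pick S2 (covers 5 new) → pick S1 (covers 3 new) → pick S3 (covers 2 new) → pick S6 (covers 1 new). Total picks: 4.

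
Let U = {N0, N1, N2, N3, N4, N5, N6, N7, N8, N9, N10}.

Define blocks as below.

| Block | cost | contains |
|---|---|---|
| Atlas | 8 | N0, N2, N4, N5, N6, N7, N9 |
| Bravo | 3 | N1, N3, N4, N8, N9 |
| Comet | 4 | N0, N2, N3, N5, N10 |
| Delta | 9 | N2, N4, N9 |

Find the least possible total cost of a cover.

Atlas, Bravo, Comet together cover every element (Atlas ∪ Bravo ∪ Comet = {N0, N1, N2, N3, N4, N5, N6, N7, N8, N9, N10}); total cost 8 + 3 + 4 = 15.
No covering selection has total cost below 15.

15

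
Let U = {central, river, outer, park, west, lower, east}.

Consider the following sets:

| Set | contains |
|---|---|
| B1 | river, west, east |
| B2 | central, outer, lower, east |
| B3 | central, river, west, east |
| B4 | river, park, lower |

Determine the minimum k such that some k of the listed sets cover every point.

B2 and B3 and B4 together: B2 ∪ B3 ∪ B4 = {central, river, outer, park, west, lower, east} — every point is covered.
Only B2 contains outer, so B2 is forced; the remaining 3 points need at least 2 more sets (each remaining set adds at most 2) — so at least 3 sets are needed, and 3 is optimal.

3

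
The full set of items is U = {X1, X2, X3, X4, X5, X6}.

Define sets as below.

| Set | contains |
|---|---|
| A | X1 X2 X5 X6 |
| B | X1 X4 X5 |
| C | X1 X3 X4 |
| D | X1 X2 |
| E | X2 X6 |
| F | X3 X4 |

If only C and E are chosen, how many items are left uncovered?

Union of C, E = {X1, X2, X3, X4, X6}.
Not covered: X5 — 1 item.

1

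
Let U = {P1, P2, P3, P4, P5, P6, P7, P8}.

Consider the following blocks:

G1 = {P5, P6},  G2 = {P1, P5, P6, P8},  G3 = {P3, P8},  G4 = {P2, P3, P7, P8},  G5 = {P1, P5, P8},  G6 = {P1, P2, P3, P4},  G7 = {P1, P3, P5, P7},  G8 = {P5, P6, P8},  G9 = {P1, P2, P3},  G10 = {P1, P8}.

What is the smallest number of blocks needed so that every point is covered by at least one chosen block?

G2 and G4 and G6 together: G2 ∪ G4 ∪ G6 = {P1, P2, P3, P4, P5, P6, P7, P8} — every point is covered.
Only G6 contains P4, so G6 is forced; the remaining 4 points need at least 2 more blocks (each remaining block adds at most 3) — so at least 3 blocks are needed, and 3 is optimal.

3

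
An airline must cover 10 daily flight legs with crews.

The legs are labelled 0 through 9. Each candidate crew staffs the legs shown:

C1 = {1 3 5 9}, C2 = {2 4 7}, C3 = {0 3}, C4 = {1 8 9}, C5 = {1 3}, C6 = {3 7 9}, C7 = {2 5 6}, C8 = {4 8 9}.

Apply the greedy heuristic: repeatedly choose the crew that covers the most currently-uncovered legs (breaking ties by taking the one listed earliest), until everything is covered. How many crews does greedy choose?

Greedy: pick C1 (covers 4 new) → pick C2 (covers 3 new) → pick C3 (covers 1 new) → pick C4 (covers 1 new) → pick C7 (covers 1 new). Total picks: 5.
(The true minimum cover uses only 4 crews, so greedy is not optimal here.)

5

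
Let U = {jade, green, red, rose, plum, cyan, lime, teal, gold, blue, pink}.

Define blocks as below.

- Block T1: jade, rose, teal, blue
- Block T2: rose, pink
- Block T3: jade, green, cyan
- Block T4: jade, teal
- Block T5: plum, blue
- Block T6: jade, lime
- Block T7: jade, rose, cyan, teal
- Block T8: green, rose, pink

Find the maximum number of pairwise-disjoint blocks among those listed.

3

T2, T5, T6 are pairwise disjoint (T2={rose,pink}; T5={plum,blue}; T6={jade,lime}).
Every remaining block overlaps one of these, and no 4 of the listed blocks are pairwise disjoint, so 3 is the maximum.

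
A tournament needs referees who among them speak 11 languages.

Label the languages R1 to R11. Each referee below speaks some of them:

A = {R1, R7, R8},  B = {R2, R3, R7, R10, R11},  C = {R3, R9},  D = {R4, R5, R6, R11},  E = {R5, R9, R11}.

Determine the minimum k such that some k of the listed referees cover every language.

Take {A, B, D, E}. Their union is {R1, R2, R3, R4, R5, R6, R7, R8, R9, R10, R11}, which is all 11 languages.
No 3 of the 5 referees cover everything (all 10 combinations miss at least one language), so 4 is optimal.

4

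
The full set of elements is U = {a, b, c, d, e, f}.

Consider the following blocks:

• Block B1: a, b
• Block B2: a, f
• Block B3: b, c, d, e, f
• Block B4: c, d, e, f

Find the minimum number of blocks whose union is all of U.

2

B1 and B4 cover everything between them: the union {a, b, c, d, e, f} is all of U.
No single block has all 6 elements (the largest, B3, has 5), so 2 is optimal.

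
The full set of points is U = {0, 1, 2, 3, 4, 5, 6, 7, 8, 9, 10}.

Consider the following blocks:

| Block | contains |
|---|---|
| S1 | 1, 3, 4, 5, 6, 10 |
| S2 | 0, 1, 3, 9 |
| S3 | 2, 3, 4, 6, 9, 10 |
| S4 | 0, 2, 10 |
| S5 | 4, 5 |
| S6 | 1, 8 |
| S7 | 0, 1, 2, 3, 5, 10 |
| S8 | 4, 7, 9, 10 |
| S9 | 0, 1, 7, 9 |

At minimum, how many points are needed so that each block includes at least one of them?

3

H = {0, 4, 8} meets every block (each contains at least one member of H), and |H| = 3.
The blocks S4, S5, S6 are pairwise disjoint, so any hitting set needs a separate point for each — at least 3. Hence 3 is optimal.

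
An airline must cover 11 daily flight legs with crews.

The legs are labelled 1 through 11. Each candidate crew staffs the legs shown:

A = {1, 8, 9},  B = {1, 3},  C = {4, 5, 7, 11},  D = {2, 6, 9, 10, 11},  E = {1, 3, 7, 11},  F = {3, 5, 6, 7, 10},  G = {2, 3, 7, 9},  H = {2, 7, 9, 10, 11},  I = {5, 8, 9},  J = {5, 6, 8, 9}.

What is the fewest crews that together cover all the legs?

4

Take {C, D, E, J}. Their union is {1, 2, 3, 4, 5, 6, 7, 8, 9, 10, 11}, which is all 11 legs.
No 3 of the 10 crews cover everything (all 120 combinations miss at least one leg), so 4 is optimal.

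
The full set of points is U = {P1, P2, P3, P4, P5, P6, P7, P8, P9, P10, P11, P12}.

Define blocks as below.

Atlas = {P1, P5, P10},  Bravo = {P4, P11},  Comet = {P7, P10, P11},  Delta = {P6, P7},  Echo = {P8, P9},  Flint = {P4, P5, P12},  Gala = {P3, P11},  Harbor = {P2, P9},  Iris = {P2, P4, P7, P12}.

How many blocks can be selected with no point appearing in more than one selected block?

Atlas, Bravo, Delta, Harbor are pairwise disjoint (Atlas={P1,P5,P10}; Bravo={P4,P11}; Delta={P6,P7}; Harbor={P2,P9}).
Every remaining block overlaps one of these, and no 5 of the listed blocks are pairwise disjoint, so 4 is the maximum.

4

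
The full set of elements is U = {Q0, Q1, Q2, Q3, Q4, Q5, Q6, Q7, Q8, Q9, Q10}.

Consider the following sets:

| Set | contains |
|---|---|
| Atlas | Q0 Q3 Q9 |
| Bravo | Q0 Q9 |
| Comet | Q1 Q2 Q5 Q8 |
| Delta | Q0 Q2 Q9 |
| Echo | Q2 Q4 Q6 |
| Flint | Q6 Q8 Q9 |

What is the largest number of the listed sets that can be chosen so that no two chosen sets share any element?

2

Bravo, Comet are pairwise disjoint (Bravo={Q0,Q9}; Comet={Q1,Q2,Q5,Q8}).
Every remaining set overlaps one of these, and no 3 of the listed sets are pairwise disjoint, so 2 is the maximum.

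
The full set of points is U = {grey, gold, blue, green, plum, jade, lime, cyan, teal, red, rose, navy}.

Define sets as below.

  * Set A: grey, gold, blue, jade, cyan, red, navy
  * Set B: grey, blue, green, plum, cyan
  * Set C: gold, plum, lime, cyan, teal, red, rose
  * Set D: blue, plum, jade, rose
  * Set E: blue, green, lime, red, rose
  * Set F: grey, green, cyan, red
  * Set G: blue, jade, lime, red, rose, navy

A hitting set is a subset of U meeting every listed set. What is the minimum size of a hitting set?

Take H = {cyan, rose}. Each listed set contains at least one of these, so H is a hitting set of size 2.
The sets D, F are pairwise disjoint, so any hitting set needs a separate point for each — at least 2. Hence 2 is optimal.

2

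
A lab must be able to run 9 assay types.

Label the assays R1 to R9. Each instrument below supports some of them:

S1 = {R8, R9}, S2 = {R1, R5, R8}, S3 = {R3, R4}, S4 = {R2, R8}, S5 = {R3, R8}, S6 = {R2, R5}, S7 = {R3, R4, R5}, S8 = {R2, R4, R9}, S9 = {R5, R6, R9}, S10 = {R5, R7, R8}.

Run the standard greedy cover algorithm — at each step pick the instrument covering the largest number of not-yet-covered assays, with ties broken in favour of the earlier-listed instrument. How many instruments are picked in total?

5

Greedy: pick S2 (covers 3 new) → pick S8 (covers 3 new) → pick S3 (covers 1 new) → pick S9 (covers 1 new) → pick S10 (covers 1 new). Total picks: 5.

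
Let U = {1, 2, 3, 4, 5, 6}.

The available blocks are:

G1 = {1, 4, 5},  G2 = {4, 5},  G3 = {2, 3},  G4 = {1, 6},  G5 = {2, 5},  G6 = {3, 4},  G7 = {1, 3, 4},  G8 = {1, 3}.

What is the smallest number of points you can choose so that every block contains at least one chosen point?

H = {1, 3, 5} meets every block (each contains at least one member of H), and |H| = 3.
The blocks G2, G3, G4 are pairwise disjoint, so any hitting set needs a separate point for each — at least 3. Hence 3 is optimal.

3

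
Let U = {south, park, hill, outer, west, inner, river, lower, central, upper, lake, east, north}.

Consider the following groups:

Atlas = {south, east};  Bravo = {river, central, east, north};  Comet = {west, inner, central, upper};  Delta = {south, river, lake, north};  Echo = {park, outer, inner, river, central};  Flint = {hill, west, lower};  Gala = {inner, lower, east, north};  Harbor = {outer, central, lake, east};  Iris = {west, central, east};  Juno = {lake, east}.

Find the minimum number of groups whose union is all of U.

5

Take {Comet, Delta, Echo, Flint, Harbor}. Their union is {south, park, hill, outer, west, inner, river, lower, central, upper, lake, east, north}, which is all 13 items.
No 4 of the 10 groups cover everything (all 210 combinations miss at least one item), so 5 is optimal.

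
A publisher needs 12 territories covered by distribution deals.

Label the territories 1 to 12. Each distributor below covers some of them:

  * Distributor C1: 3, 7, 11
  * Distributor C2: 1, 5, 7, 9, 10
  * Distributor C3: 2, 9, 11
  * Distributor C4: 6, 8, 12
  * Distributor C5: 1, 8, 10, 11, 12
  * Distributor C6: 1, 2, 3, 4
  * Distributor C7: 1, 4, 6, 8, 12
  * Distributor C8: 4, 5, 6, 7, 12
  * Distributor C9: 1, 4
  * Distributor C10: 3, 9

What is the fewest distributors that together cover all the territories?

C1 and C3 and C5 and C8 together: C1 ∪ C3 ∪ C5 ∪ C8 = {1, 2, 3, 4, 5, 6, 7, 8, 9, 10, 11, 12} — every territory is covered.
No 3 of the 10 distributors cover everything (all 120 combinations miss at least one territory), so 4 is optimal.

4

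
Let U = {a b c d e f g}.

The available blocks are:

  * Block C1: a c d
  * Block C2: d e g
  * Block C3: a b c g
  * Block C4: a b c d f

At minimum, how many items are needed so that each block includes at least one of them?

The 2 items {a, e} hit every block.
No single item lies in every block, so at least 2 are needed and 2 is optimal.

2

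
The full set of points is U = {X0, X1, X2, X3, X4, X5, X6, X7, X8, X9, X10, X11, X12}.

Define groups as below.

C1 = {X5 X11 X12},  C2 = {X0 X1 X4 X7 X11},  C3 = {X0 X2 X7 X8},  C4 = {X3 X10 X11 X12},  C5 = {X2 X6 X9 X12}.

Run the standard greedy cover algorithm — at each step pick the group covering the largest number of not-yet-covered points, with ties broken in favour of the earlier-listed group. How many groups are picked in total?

5

Greedy: pick C2 (covers 5 new) → pick C5 (covers 4 new) → pick C4 (covers 2 new) → pick C1 (covers 1 new) → pick C3 (covers 1 new). Total picks: 5.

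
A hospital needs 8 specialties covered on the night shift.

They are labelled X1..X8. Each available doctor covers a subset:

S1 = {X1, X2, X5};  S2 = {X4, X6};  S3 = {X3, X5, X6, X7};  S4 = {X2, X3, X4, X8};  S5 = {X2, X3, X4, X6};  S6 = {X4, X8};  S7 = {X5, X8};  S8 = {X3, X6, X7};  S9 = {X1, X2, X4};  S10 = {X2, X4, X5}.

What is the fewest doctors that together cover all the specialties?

S1 and S3 and S6 together: S1 ∪ S3 ∪ S6 = {X1, X2, X3, X4, X5, X6, X7, X8} — every specialty is covered.
No 2 of the 10 doctors cover everything (all 45 combinations miss at least one specialty), so 3 is optimal.

3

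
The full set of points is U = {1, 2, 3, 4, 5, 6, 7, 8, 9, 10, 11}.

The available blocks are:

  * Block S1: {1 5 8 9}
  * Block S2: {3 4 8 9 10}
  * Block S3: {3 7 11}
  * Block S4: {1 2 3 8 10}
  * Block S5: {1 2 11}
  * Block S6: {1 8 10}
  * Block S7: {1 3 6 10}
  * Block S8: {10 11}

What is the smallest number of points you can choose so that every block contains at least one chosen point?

3

H = {1, 8, 11} meets every block (each contains at least one member of H), and |H| = 3.
No choice of 2 points meets every block, so 3 is the minimum.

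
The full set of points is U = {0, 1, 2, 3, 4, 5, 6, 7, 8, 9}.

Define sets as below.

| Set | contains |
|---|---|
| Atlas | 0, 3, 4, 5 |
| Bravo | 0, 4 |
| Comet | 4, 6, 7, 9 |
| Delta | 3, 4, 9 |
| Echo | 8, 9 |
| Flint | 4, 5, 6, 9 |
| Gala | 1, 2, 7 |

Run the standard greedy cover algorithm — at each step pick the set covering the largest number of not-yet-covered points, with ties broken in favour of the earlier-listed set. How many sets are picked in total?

Greedy: pick Atlas (covers 4 new) → pick Comet (covers 3 new) → pick Gala (covers 2 new) → pick Echo (covers 1 new). Total picks: 4.

4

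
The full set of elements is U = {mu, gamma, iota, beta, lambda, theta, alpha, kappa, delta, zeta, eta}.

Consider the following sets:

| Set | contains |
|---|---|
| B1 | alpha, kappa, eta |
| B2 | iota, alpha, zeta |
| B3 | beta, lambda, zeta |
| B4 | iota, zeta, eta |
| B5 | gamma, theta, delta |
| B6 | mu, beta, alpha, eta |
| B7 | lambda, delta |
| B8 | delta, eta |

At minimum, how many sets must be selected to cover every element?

Take {B1, B2, B5, B6, B7}. Their union is {mu, gamma, iota, beta, lambda, theta, alpha, kappa, delta, zeta, eta}, which is all 11 elements.
No 4 of the 8 sets cover everything (all 70 combinations miss at least one element), so 5 is optimal.

5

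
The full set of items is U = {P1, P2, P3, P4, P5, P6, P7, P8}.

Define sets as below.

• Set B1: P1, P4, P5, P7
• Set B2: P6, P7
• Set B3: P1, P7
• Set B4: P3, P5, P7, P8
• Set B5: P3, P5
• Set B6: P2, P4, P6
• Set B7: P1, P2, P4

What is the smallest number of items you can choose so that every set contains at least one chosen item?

Take H = {P2, P3, P7}. Each listed set contains at least one of these, so H is a hitting set of size 3.
The sets B3, B5, B6 are pairwise disjoint, so any hitting set needs a separate item for each — at least 3. Hence 3 is optimal.

3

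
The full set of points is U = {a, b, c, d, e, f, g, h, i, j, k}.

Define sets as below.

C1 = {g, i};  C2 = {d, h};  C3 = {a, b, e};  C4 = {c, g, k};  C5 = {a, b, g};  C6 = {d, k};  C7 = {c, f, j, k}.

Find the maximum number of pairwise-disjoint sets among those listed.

4

C1, C2, C3, C7 are pairwise disjoint (C1={g,i}; C2={d,h}; C3={a,b,e}; C7={c,f,j,k}).
Every remaining set overlaps one of these, and no 5 of the listed sets are pairwise disjoint, so 4 is the maximum.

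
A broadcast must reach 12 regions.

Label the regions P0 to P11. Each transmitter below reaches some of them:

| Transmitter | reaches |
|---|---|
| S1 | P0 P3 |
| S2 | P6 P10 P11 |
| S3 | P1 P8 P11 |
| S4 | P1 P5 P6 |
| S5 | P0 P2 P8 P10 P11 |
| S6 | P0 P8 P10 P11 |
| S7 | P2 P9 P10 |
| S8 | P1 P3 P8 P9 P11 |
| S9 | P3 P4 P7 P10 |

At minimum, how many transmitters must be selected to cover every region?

S4 and S6 and S7 and S9 together: S4 ∪ S6 ∪ S7 ∪ S9 = {P0, P1, P2, P3, P4, P5, P6, P7, P8, P9, P10, P11} — every region is covered.
No 3 of the 9 transmitters cover everything (all 84 combinations miss at least one region), so 4 is optimal.

4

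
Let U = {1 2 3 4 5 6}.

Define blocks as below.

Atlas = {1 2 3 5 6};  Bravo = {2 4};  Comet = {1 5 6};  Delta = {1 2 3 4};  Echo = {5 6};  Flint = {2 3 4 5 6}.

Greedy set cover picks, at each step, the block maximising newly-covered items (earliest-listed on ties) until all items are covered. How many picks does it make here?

Greedy: pick Atlas (covers 5 new) → pick Bravo (covers 1 new). Total picks: 2.

2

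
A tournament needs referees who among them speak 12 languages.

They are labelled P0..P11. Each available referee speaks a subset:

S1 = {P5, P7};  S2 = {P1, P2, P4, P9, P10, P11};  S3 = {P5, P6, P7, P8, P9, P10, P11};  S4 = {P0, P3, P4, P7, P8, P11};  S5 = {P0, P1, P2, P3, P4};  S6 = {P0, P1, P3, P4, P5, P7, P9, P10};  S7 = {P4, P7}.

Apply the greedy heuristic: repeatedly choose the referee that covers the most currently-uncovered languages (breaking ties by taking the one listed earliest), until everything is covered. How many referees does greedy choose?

3

Greedy: pick S6 (covers 8 new) → pick S3 (covers 3 new) → pick S2 (covers 1 new). Total picks: 3.
(The true minimum cover uses only 2 referees, so greedy is not optimal here.)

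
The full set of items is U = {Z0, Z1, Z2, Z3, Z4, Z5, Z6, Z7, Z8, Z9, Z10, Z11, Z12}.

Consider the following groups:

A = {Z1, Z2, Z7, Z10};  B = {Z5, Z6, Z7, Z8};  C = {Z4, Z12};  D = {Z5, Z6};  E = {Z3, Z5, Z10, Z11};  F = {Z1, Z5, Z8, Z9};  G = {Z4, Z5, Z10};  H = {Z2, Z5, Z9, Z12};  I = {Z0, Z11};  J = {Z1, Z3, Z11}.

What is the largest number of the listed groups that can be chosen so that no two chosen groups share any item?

4

A, C, D, I are pairwise disjoint (A={Z1,Z2,Z7,Z10}; C={Z4,Z12}; D={Z5,Z6}; I={Z0,Z11}).
Every remaining group overlaps one of these, and no 5 of the listed groups are pairwise disjoint, so 4 is the maximum.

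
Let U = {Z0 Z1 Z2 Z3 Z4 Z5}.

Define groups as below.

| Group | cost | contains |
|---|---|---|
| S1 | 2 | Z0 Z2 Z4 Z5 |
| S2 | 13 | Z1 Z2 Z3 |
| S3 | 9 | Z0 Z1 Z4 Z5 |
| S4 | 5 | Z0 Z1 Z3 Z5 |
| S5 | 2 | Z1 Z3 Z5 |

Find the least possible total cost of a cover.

4

S1, S5 together cover every point (S1 ∪ S5 = {Z0, Z1, Z2, Z3, Z4, Z5}); total cost 2 + 2 = 4.
No covering selection has total cost below 4.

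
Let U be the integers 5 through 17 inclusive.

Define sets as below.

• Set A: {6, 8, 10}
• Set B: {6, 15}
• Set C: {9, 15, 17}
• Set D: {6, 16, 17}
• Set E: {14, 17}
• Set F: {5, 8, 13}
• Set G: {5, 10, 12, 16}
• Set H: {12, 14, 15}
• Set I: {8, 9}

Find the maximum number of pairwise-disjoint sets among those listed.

B, E, G, I are pairwise disjoint (B={6,15}; E={14,17}; G={5,10,12,16}; I={8,9}).
Every remaining set overlaps one of these, and no 5 of the listed sets are pairwise disjoint, so 4 is the maximum.

4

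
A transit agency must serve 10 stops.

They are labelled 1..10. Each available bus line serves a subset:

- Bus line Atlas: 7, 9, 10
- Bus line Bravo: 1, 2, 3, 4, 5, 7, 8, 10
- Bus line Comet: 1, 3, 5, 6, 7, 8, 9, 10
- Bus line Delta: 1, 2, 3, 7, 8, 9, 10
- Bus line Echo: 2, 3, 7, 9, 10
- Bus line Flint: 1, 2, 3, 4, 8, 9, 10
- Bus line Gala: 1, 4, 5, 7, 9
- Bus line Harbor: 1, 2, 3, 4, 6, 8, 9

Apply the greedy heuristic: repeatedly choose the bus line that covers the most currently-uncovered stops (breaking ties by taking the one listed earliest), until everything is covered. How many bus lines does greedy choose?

2

Greedy: pick Bravo (covers 8 new) → pick Comet (covers 2 new). Total picks: 2.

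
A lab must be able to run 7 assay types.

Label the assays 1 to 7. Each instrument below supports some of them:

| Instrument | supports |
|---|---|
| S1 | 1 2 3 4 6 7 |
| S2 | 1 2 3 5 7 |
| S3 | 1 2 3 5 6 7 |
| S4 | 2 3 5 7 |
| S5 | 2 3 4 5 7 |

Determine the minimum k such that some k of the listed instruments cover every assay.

S1 and S5 together: S1 ∪ S5 = {1, 2, 3, 4, 5, 6, 7} — every assay is covered.
No single instrument has all 7 assays (the largest, S1, has 6), so 2 is optimal.

2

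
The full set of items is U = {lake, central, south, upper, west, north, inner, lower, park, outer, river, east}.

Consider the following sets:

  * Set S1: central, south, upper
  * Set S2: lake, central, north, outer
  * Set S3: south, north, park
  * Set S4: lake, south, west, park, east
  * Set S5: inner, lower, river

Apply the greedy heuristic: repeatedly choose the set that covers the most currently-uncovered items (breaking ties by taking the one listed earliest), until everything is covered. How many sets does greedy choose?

4

Greedy: pick S4 (covers 5 new) → pick S2 (covers 3 new) → pick S5 (covers 3 new) → pick S1 (covers 1 new). Total picks: 4.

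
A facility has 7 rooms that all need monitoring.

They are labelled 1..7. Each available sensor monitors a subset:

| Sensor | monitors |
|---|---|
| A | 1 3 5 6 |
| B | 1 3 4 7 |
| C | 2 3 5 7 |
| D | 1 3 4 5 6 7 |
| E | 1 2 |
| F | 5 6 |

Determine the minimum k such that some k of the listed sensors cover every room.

2

C and D together: C ∪ D = {1, 2, 3, 4, 5, 6, 7} — every room is covered.
No single sensor has all 7 rooms (the largest, D, has 6), so 2 is optimal.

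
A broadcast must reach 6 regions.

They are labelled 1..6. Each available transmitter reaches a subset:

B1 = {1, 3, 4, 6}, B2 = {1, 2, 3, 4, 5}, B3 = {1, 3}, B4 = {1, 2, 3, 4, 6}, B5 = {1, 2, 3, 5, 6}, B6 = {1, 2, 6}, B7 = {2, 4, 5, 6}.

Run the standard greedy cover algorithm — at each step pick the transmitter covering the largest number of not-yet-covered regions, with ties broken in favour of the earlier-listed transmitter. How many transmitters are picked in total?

Greedy: pick B2 (covers 5 new) → pick B1 (covers 1 new). Total picks: 2.

2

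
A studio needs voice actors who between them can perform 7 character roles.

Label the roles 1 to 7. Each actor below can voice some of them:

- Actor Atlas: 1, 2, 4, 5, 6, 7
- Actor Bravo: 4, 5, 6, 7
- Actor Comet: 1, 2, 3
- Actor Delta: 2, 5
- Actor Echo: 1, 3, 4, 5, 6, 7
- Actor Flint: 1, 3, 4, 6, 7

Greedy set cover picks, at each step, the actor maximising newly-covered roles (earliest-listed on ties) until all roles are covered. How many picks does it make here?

2

Greedy: pick Atlas (covers 6 new) → pick Comet (covers 1 new). Total picks: 2.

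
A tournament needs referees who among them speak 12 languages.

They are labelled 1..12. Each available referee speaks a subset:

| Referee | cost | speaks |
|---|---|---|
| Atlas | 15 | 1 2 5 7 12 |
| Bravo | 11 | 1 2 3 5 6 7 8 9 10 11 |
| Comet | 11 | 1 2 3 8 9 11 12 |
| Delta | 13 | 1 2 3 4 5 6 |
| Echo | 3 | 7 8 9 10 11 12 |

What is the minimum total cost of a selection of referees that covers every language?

Delta, Echo together cover every language (Delta ∪ Echo = {1, 2, 3, 4, 5, 6, 7, 8, 9, 10, 11, 12}); total cost 13 + 3 = 16.
No covering selection has total cost below 16.

16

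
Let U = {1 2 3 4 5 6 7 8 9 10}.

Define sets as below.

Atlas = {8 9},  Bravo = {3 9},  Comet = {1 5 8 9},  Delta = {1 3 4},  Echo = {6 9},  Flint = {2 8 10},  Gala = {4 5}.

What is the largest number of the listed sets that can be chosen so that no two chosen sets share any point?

Delta, Echo, Flint are pairwise disjoint (Delta={1,3,4}; Echo={6,9}; Flint={2,8,10}).
Every remaining set overlaps one of these, and no 4 of the listed sets are pairwise disjoint, so 3 is the maximum.

3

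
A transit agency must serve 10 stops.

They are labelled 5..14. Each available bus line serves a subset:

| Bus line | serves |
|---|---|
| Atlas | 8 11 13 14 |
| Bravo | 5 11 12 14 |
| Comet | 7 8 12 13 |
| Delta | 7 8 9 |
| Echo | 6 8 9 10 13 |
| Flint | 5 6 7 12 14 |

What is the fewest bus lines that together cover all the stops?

Bravo and Delta and Echo together: Bravo ∪ Delta ∪ Echo = {5, 6, 7, 8, 9, 10, 11, 12, 13, 14} — every stop is covered.
Only Echo contains 10, so Echo is forced; the remaining 5 stops need at least 2 more bus lines (each remaining bus line adds at most 4) — so at least 3 bus lines are needed, and 3 is optimal.

3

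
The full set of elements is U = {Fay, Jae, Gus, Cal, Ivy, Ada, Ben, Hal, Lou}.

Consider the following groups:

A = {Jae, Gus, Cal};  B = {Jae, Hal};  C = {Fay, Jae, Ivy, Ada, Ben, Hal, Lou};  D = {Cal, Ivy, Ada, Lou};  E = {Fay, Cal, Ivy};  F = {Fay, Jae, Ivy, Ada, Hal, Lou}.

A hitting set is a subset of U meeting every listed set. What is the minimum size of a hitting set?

2

The 2 elements {Jae, Cal} hit every group.
The groups B, D are pairwise disjoint, so any hitting set needs a separate element for each — at least 2. Hence 2 is optimal.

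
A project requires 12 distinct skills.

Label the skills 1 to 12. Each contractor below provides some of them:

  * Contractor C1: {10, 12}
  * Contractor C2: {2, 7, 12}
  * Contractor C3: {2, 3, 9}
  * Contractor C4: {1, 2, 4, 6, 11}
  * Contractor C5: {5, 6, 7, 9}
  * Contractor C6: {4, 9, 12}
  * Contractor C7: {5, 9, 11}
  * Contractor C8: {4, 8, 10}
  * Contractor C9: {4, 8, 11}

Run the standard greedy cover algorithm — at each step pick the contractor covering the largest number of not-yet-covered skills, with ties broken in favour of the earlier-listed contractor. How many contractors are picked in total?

5

Greedy: pick C4 (covers 5 new) → pick C5 (covers 3 new) → pick C1 (covers 2 new) → pick C3 (covers 1 new) → pick C8 (covers 1 new). Total picks: 5.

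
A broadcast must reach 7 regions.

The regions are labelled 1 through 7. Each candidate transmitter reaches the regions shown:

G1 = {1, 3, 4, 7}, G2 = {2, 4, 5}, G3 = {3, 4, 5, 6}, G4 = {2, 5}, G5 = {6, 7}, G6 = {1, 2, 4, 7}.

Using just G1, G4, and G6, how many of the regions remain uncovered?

1

Union of G1, G4, G6 = {1, 2, 3, 4, 5, 7}.
Not covered: 6 — 1 region.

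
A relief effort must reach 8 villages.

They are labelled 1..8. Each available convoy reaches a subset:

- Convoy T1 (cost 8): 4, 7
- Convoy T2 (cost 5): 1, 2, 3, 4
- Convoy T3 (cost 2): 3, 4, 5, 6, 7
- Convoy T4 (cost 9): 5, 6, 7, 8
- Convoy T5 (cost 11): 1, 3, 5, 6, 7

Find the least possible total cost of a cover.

T2, T4 together cover every village (T2 ∪ T4 = {1, 2, 3, 4, 5, 6, 7, 8}); total cost 5 + 9 = 14.
The greedy pick T3, T2, T4 costs 16; no covering selection beats 14.

14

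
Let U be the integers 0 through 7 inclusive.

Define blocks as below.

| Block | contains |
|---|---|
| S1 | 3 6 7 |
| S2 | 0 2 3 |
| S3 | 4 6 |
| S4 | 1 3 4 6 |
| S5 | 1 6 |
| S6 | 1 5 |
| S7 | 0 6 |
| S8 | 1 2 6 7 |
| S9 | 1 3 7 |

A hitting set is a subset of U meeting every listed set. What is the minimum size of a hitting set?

3

H = {3, 5, 6} meets every block (each contains at least one member of H), and |H| = 3.
The blocks S2, S3, S6 are pairwise disjoint, so any hitting set needs a separate element for each — at least 3. Hence 3 is optimal.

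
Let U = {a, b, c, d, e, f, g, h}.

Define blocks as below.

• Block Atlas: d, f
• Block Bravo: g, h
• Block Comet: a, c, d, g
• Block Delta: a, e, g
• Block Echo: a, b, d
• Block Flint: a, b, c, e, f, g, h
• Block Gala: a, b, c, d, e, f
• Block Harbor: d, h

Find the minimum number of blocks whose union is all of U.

Flint and Harbor together: Flint ∪ Harbor = {a, b, c, d, e, f, g, h} — every point is covered.
No single block has all 8 points (the largest, Flint, has 7), so 2 is optimal.

2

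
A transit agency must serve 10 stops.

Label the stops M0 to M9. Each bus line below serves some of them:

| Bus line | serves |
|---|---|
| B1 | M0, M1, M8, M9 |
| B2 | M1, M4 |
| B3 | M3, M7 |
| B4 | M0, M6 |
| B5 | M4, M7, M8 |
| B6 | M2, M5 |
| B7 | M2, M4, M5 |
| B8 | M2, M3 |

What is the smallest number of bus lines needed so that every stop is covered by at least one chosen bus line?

4

Take {B1, B3, B4, B7}. Their union is {M0, M1, M2, M3, M4, M5, M6, M7, M8, M9}, which is all 10 stops.
Only B4 contains M6, so B4 is forced; the remaining 8 stops need at least 3 more bus lines (each remaining bus line adds at most 3) — so at least 4 bus lines are needed, and 4 is optimal.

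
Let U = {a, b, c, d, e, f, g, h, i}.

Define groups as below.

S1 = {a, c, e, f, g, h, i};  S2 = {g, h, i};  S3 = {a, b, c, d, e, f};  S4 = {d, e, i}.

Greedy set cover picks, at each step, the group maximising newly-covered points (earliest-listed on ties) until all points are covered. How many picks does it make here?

Greedy: pick S1 (covers 7 new) → pick S3 (covers 2 new). Total picks: 2.

2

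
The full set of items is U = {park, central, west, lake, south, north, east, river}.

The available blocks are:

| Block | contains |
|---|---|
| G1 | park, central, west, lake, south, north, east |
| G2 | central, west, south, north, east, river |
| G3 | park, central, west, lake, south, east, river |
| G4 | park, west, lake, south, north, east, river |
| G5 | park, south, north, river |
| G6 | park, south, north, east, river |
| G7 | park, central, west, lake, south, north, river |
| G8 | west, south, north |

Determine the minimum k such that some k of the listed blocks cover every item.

2

G2 and G7 together: G2 ∪ G7 = {park, central, west, lake, south, north, east, river} — every item is covered.
No single block has all 8 items (the largest, G1, has 7), so 2 is optimal.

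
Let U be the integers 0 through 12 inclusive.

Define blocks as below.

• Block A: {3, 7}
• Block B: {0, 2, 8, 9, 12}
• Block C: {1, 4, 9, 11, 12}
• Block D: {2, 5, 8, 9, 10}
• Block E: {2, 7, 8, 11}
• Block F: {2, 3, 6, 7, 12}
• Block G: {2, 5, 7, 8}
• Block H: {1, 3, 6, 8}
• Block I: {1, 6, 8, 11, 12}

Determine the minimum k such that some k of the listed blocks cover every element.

B, C, D, and F cover everything between them: the union {0, 1, 2, 3, 4, 5, 6, 7, 8, 9, 10, 11, 12} is all of U.
Only B contains 0, so B is forced; the remaining 8 elements need at least 3 more blocks (each remaining block adds at most 3) — so at least 4 blocks are needed, and 4 is optimal.

4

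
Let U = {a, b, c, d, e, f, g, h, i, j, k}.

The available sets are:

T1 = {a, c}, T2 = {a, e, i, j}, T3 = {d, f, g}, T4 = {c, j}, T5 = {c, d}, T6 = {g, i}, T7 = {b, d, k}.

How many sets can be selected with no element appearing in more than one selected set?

3

T4, T6, T7 are pairwise disjoint (T4={c,j}; T6={g,i}; T7={b,d,k}).
Every remaining set overlaps one of these, and no 4 of the listed sets are pairwise disjoint, so 3 is the maximum.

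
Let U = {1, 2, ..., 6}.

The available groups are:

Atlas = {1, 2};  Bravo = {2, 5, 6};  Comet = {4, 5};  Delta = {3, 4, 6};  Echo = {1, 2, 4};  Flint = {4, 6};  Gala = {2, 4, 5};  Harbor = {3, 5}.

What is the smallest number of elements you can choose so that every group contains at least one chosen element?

Take H = {1, 4, 5}. Each listed group contains at least one of these, so H is a hitting set of size 3.
The groups Atlas, Flint, Harbor are pairwise disjoint, so any hitting set needs a separate element for each — at least 3. Hence 3 is optimal.

3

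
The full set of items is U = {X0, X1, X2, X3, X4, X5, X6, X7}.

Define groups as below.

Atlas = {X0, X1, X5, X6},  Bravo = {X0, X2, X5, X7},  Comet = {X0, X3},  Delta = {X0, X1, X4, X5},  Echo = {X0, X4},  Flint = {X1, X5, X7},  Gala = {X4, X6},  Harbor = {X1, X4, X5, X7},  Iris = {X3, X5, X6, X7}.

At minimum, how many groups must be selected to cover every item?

Bravo, Delta, and Iris cover everything between them: the union {X0, X1, X2, X3, X4, X5, X6, X7} is all of U.
Only Bravo contains X2, so Bravo is forced; the remaining 4 items need at least 2 more groups (each remaining group adds at most 2) — so at least 3 groups are needed, and 3 is optimal.

3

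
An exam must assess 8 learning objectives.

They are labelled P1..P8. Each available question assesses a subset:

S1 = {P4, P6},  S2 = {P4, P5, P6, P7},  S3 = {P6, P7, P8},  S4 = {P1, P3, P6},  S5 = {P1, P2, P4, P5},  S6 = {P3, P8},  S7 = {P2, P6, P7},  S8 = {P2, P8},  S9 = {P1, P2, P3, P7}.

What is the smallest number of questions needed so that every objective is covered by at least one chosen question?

Take {S2, S3, S9}. Their union is {P1, P2, P3, P4, P5, P6, P7, P8}, which is all 8 objectives.
No 2 of the 9 questions cover everything (all 36 combinations miss at least one objective), so 3 is optimal.

3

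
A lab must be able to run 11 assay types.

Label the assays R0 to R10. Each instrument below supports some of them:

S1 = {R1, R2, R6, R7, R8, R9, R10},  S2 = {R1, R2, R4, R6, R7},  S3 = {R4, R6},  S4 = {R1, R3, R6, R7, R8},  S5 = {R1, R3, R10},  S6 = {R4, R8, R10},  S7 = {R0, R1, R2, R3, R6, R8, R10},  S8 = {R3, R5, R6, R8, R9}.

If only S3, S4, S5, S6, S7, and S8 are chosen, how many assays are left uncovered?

0

Union of S3, S4, S5, S6, S7, S8 = {R0, R1, R2, R3, R4, R5, R6, R7, R8, R9, R10} — that's every assay, so 0 are uncovered.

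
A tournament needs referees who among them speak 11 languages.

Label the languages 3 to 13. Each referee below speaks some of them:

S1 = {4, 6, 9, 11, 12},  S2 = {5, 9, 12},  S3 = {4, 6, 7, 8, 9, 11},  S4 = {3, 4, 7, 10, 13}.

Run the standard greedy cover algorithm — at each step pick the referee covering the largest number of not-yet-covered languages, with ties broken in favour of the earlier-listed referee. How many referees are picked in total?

3

Greedy: pick S3 (covers 6 new) → pick S4 (covers 3 new) → pick S2 (covers 2 new). Total picks: 3.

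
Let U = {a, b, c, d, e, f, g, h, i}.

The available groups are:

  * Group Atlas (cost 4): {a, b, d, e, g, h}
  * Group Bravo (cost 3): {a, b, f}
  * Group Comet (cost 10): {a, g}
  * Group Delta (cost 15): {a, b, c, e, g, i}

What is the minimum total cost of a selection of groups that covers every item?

22

Atlas, Bravo, Delta together cover every item (Atlas ∪ Bravo ∪ Delta = {a, b, c, d, e, f, g, h, i}); total cost 4 + 3 + 15 = 22.
No covering selection has total cost below 22.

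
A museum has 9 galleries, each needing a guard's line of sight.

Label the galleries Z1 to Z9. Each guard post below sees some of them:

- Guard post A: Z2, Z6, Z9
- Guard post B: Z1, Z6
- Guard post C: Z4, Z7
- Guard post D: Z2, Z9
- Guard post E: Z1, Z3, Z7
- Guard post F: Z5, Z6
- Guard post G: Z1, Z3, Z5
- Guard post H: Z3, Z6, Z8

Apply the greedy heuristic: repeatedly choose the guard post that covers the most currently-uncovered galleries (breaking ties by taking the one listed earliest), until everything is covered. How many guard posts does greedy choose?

5

Greedy: pick A (covers 3 new) → pick E (covers 3 new) → pick C (covers 1 new) → pick F (covers 1 new) → pick H (covers 1 new). Total picks: 5.
(The true minimum cover uses only 4 guard posts, so greedy is not optimal here.)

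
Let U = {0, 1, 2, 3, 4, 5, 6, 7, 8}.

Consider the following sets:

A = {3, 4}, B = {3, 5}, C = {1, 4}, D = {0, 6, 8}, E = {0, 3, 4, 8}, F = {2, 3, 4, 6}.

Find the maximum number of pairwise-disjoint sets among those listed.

B, C, D are pairwise disjoint (B={3,5}; C={1,4}; D={0,6,8}).
Every remaining set overlaps one of these, and no 4 of the listed sets are pairwise disjoint, so 3 is the maximum.

3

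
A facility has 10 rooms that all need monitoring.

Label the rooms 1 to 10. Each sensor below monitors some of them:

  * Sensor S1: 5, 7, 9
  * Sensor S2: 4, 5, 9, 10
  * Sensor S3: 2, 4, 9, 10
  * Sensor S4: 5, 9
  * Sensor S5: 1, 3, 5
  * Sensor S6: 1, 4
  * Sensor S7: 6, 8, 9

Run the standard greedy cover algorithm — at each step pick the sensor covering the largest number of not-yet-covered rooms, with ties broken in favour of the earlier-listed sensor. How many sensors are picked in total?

Greedy: pick S2 (covers 4 new) → pick S5 (covers 2 new) → pick S7 (covers 2 new) → pick S1 (covers 1 new) → pick S3 (covers 1 new). Total picks: 5.
(The true minimum cover uses only 4 sensors, so greedy is not optimal here.)

5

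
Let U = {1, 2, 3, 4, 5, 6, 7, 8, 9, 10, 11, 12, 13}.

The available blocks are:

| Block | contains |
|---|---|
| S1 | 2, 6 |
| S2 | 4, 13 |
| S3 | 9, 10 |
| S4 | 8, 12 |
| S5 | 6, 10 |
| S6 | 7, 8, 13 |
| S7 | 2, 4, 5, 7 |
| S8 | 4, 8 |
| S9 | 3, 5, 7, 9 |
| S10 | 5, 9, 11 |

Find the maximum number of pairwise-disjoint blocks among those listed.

S1, S2, S4, S9 are pairwise disjoint (S1={2,6}; S2={4,13}; S4={8,12}; S9={3,5,7,9}).
Every remaining block overlaps one of these, and no 5 of the listed blocks are pairwise disjoint, so 4 is the maximum.

4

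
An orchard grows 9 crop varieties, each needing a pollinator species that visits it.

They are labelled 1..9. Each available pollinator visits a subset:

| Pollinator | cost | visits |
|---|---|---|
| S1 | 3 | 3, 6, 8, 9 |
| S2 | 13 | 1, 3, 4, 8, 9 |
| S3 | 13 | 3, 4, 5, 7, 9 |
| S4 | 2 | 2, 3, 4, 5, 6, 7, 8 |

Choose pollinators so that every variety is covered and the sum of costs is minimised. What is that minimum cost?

15

S2, S4 together cover every variety (S2 ∪ S4 = {1, 2, 3, 4, 5, 6, 7, 8, 9}); total cost 13 + 2 = 15.
The greedy pick S4, S1, S2 costs 18; no covering selection beats 15.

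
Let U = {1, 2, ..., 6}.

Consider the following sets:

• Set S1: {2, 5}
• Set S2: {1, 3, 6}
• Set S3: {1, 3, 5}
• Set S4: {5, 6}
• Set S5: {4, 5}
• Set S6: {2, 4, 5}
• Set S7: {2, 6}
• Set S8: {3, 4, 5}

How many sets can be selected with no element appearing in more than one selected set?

2

S3, S7 are pairwise disjoint (S3={1,3,5}; S7={2,6}).
Every remaining set overlaps one of these, and no 3 of the listed sets are pairwise disjoint, so 2 is the maximum.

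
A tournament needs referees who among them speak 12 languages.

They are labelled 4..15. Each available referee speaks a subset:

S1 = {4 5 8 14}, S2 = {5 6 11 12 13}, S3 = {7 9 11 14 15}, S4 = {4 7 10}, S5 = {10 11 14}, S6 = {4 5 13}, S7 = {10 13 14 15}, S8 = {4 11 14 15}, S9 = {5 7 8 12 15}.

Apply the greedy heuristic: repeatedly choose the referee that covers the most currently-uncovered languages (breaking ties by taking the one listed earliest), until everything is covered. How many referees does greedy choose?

4

Greedy: pick S2 (covers 5 new) → pick S3 (covers 4 new) → pick S1 (covers 2 new) → pick S4 (covers 1 new). Total picks: 4.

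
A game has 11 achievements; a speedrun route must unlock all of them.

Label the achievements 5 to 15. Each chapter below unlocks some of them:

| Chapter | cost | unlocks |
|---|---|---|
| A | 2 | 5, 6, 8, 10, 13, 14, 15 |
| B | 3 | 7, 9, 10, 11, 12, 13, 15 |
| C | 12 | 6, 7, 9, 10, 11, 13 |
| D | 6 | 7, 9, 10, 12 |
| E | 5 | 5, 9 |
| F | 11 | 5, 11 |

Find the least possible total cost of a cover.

5

A, B together cover every achievement (A ∪ B = {5, 6, 7, 8, 9, 10, 11, 12, 13, 14, 15}); total cost 2 + 3 = 5.
No covering selection has total cost below 5.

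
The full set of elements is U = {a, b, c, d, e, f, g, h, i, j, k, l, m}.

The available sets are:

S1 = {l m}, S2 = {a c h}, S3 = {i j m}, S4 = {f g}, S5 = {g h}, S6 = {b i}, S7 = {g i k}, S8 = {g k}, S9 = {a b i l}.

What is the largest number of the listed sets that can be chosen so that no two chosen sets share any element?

S1, S2, S6, S8 are pairwise disjoint (S1={l,m}; S2={a,c,h}; S6={b,i}; S8={g,k}).
Every remaining set overlaps one of these, and no 5 of the listed sets are pairwise disjoint, so 4 is the maximum.

4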